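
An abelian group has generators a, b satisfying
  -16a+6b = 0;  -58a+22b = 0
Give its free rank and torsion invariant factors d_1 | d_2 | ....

rank_ℚ(R)=2; free=2−2=0
SNF(R) diag = [2, 2] → torsion [2, 2]

Answer: M ≅ ℤ/2 ⊕ ℤ/2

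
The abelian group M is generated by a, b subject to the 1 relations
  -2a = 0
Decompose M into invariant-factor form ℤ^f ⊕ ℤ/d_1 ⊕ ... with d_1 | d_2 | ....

Answer: M ≅ ℤ^1 ⊕ ℤ/2

Derivation:
rank_ℚ(R)=1; free=2−1=1
SNF(R) diag = [2] → torsion [2]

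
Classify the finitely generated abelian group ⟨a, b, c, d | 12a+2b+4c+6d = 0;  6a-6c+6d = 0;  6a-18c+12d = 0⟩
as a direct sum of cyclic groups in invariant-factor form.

Answer: M ≅ ℤ^1 ⊕ ℤ/2 ⊕ ℤ/6 ⊕ ℤ/6

Derivation:
rank_ℚ(R)=3; free=4−3=1
SNF(R) diag = [2, 6, 6] → torsion [2, 6, 6]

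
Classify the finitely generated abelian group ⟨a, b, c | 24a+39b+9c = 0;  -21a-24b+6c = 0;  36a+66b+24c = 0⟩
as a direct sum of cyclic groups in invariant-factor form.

rank_ℚ(R)=3; free=3−3=0
SNF(R) diag = [3, 3, 6] → torsion [3, 3, 6]

Answer: M ≅ ℤ/3 ⊕ ℤ/3 ⊕ ℤ/6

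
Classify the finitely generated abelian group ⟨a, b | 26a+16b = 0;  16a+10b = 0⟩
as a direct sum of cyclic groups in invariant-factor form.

Answer: M ≅ ℤ/2 ⊕ ℤ/2

Derivation:
rank_ℚ(R)=2; free=2−2=0
SNF(R) diag = [2, 2] → torsion [2, 2]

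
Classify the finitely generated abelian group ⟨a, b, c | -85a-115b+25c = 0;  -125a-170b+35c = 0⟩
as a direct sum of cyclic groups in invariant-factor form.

Answer: M ≅ ℤ^1 ⊕ ℤ/5 ⊕ ℤ/15

Derivation:
rank_ℚ(R)=2; free=3−2=1
SNF(R) diag = [5, 15] → torsion [5, 15]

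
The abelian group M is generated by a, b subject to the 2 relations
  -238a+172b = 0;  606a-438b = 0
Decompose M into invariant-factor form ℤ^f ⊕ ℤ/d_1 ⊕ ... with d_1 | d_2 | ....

rank_ℚ(R)=2; free=2−2=0
SNF(R) diag = [2, 6] → torsion [2, 6]

Answer: M ≅ ℤ/2 ⊕ ℤ/6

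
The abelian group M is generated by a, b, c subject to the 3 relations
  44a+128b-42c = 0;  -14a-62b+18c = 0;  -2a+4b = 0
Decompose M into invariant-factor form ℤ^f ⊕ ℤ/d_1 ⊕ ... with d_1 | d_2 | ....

rank_ℚ(R)=3; free=3−3=0
SNF(R) diag = [2, 6, 18] → torsion [2, 6, 18]

Answer: M ≅ ℤ/2 ⊕ ℤ/6 ⊕ ℤ/18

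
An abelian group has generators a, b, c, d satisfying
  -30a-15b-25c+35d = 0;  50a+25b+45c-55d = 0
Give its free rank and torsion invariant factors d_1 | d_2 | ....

rank_ℚ(R)=2; free=4−2=2
SNF(R) diag = [5, 10] → torsion [5, 10]

Answer: M ≅ ℤ^2 ⊕ ℤ/5 ⊕ ℤ/10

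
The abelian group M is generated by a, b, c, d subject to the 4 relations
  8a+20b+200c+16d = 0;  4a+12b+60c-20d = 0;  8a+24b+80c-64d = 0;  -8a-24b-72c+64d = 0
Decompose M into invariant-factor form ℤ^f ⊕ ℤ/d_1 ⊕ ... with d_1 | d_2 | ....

rank_ℚ(R)=4; free=4−4=0
SNF(R) diag = [4, 4, 8, 24] → torsion [4, 4, 8, 24]

Answer: M ≅ ℤ/4 ⊕ ℤ/4 ⊕ ℤ/8 ⊕ ℤ/24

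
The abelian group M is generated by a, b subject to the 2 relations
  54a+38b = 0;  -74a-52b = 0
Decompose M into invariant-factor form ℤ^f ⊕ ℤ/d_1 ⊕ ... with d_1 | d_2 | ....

Answer: M ≅ ℤ/2 ⊕ ℤ/2

Derivation:
rank_ℚ(R)=2; free=2−2=0
SNF(R) diag = [2, 2] → torsion [2, 2]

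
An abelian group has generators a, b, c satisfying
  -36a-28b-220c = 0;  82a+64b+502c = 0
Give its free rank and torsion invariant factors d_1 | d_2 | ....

Answer: M ≅ ℤ^1 ⊕ ℤ/2 ⊕ ℤ/4

Derivation:
rank_ℚ(R)=2; free=3−2=1
SNF(R) diag = [2, 4] → torsion [2, 4]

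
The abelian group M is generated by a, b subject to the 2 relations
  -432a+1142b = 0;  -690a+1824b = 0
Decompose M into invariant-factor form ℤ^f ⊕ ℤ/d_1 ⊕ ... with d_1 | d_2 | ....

rank_ℚ(R)=2; free=2−2=0
SNF(R) diag = [2, 6] → torsion [2, 6]

Answer: M ≅ ℤ/2 ⊕ ℤ/6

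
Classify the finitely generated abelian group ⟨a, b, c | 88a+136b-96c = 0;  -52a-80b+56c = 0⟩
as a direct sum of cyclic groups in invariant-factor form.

Answer: M ≅ ℤ^1 ⊕ ℤ/4 ⊕ ℤ/8

Derivation:
rank_ℚ(R)=2; free=3−2=1
SNF(R) diag = [4, 8] → torsion [4, 8]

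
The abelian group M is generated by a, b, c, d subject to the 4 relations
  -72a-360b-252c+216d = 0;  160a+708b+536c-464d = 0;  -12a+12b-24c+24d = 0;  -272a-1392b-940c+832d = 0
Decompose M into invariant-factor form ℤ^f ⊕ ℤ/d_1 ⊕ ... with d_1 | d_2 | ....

Answer: M ≅ ℤ/4 ⊕ ℤ/12 ⊕ ℤ/36 ⊕ ℤ/72

Derivation:
rank_ℚ(R)=4; free=4−4=0
SNF(R) diag = [4, 12, 36, 72] → torsion [4, 12, 36, 72]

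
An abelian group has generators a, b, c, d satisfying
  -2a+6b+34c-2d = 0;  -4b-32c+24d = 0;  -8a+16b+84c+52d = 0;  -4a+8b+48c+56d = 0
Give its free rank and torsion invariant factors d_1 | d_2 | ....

rank_ℚ(R)=4; free=4−4=0
SNF(R) diag = [2, 4, 12, 24] → torsion [2, 4, 12, 24]

Answer: M ≅ ℤ/2 ⊕ ℤ/4 ⊕ ℤ/12 ⊕ ℤ/24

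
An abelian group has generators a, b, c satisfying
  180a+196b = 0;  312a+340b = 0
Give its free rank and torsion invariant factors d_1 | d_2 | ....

rank_ℚ(R)=2; free=3−2=1
SNF(R) diag = [4, 12] → torsion [4, 12]

Answer: M ≅ ℤ^1 ⊕ ℤ/4 ⊕ ℤ/12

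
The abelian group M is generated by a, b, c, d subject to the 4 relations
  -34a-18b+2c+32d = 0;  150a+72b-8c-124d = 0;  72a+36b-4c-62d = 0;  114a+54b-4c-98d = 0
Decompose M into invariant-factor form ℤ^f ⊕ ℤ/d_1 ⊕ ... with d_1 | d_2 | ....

rank_ℚ(R)=4; free=4−4=0
SNF(R) diag = [2, 2, 6, 18] → torsion [2, 2, 6, 18]

Answer: M ≅ ℤ/2 ⊕ ℤ/2 ⊕ ℤ/6 ⊕ ℤ/18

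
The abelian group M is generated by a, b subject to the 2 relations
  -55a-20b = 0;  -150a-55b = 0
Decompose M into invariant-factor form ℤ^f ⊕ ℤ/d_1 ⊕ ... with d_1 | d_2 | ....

Answer: M ≅ ℤ/5 ⊕ ℤ/5

Derivation:
rank_ℚ(R)=2; free=2−2=0
SNF(R) diag = [5, 5] → torsion [5, 5]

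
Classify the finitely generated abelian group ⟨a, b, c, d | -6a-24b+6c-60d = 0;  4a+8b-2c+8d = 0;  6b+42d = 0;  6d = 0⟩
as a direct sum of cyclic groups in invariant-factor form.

rank_ℚ(R)=4; free=4−4=0
SNF(R) diag = [2, 6, 6, 6] → torsion [2, 6, 6, 6]

Answer: M ≅ ℤ/2 ⊕ ℤ/6 ⊕ ℤ/6 ⊕ ℤ/6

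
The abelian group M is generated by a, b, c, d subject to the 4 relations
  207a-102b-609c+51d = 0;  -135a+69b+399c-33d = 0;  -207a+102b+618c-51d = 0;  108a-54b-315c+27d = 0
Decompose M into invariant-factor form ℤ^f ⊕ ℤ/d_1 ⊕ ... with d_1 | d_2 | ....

Answer: M ≅ ℤ/3 ⊕ ℤ/3 ⊕ ℤ/9 ⊕ ℤ/27

Derivation:
rank_ℚ(R)=4; free=4−4=0
SNF(R) diag = [3, 3, 9, 27] → torsion [3, 3, 9, 27]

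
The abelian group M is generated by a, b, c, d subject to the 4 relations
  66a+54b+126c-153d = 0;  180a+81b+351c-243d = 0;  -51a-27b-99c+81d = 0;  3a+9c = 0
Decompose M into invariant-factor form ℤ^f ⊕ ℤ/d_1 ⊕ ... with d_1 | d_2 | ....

Answer: M ≅ ℤ/3 ⊕ ℤ/9 ⊕ ℤ/27 ⊕ ℤ/27

Derivation:
rank_ℚ(R)=4; free=4−4=0
SNF(R) diag = [3, 9, 27, 27] → torsion [3, 9, 27, 27]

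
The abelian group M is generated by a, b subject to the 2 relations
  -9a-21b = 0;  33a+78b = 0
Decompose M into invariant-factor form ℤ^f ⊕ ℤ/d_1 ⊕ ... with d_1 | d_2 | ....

rank_ℚ(R)=2; free=2−2=0
SNF(R) diag = [3, 3] → torsion [3, 3]

Answer: M ≅ ℤ/3 ⊕ ℤ/3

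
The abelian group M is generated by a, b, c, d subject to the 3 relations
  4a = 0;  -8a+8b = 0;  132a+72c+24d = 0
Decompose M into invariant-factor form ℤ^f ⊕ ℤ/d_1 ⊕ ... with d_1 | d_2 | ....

Answer: M ≅ ℤ^1 ⊕ ℤ/4 ⊕ ℤ/8 ⊕ ℤ/24

Derivation:
rank_ℚ(R)=3; free=4−3=1
SNF(R) diag = [4, 8, 24] → torsion [4, 8, 24]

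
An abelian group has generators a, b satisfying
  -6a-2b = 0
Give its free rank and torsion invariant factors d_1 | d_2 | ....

rank_ℚ(R)=1; free=2−1=1
SNF(R) diag = [2] → torsion [2]

Answer: M ≅ ℤ^1 ⊕ ℤ/2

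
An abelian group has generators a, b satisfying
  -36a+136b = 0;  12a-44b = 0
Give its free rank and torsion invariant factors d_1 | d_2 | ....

Answer: M ≅ ℤ/4 ⊕ ℤ/12

Derivation:
rank_ℚ(R)=2; free=2−2=0
SNF(R) diag = [4, 12] → torsion [4, 12]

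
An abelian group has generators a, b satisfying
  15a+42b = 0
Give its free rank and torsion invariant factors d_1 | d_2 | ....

rank_ℚ(R)=1; free=2−1=1
SNF(R) diag = [3] → torsion [3]

Answer: M ≅ ℤ^1 ⊕ ℤ/3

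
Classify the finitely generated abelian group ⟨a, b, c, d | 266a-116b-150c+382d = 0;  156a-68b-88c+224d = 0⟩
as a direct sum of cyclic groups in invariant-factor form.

Answer: M ≅ ℤ^2 ⊕ ℤ/2 ⊕ ℤ/4

Derivation:
rank_ℚ(R)=2; free=4−2=2
SNF(R) diag = [2, 4] → torsion [2, 4]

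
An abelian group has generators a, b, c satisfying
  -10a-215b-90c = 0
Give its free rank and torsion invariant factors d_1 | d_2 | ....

Answer: M ≅ ℤ^2 ⊕ ℤ/5

Derivation:
rank_ℚ(R)=1; free=3−1=2
SNF(R) diag = [5] → torsion [5]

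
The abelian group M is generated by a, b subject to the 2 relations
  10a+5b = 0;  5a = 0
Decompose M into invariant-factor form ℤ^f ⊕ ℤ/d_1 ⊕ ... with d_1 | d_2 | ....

Answer: M ≅ ℤ/5 ⊕ ℤ/5

Derivation:
rank_ℚ(R)=2; free=2−2=0
SNF(R) diag = [5, 5] → torsion [5, 5]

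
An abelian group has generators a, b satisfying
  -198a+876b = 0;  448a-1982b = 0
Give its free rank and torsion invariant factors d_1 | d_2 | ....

rank_ℚ(R)=2; free=2−2=0
SNF(R) diag = [2, 6] → torsion [2, 6]

Answer: M ≅ ℤ/2 ⊕ ℤ/6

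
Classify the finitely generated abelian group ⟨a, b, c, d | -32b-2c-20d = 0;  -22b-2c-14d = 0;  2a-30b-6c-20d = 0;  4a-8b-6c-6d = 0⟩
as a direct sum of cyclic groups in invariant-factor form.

rank_ℚ(R)=4; free=4−4=0
SNF(R) diag = [2, 2, 2, 2] → torsion [2, 2, 2, 2]

Answer: M ≅ ℤ/2 ⊕ ℤ/2 ⊕ ℤ/2 ⊕ ℤ/2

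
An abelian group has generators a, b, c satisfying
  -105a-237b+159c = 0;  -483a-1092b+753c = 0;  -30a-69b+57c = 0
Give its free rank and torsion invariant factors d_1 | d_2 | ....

Answer: M ≅ ℤ/3 ⊕ ℤ/9 ⊕ ℤ/27

Derivation:
rank_ℚ(R)=3; free=3−3=0
SNF(R) diag = [3, 9, 27] → torsion [3, 9, 27]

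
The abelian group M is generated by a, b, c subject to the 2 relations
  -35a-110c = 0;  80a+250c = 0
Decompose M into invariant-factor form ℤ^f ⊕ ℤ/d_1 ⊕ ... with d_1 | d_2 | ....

Answer: M ≅ ℤ^1 ⊕ ℤ/5 ⊕ ℤ/10

Derivation:
rank_ℚ(R)=2; free=3−2=1
SNF(R) diag = [5, 10] → torsion [5, 10]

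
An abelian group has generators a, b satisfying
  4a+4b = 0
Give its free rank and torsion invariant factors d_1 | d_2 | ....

Answer: M ≅ ℤ^1 ⊕ ℤ/4

Derivation:
rank_ℚ(R)=1; free=2−1=1
SNF(R) diag = [4] → torsion [4]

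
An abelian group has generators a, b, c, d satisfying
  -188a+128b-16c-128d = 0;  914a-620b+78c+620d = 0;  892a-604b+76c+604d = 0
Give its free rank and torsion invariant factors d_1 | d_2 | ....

Answer: M ≅ ℤ^1 ⊕ ℤ/2 ⊕ ℤ/4 ⊕ ℤ/12

Derivation:
rank_ℚ(R)=3; free=4−3=1
SNF(R) diag = [2, 4, 12] → torsion [2, 4, 12]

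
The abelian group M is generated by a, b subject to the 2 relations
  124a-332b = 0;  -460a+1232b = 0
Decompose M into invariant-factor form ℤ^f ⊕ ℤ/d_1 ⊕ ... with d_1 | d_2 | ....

rank_ℚ(R)=2; free=2−2=0
SNF(R) diag = [4, 12] → torsion [4, 12]

Answer: M ≅ ℤ/4 ⊕ ℤ/12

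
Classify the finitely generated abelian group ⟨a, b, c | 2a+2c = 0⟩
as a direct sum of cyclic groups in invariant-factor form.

Answer: M ≅ ℤ^2 ⊕ ℤ/2

Derivation:
rank_ℚ(R)=1; free=3−1=2
SNF(R) diag = [2] → torsion [2]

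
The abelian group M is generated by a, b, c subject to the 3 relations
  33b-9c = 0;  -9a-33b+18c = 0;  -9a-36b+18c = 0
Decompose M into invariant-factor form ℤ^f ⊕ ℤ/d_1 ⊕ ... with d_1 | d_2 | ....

Answer: M ≅ ℤ/3 ⊕ ℤ/9 ⊕ ℤ/9

Derivation:
rank_ℚ(R)=3; free=3−3=0
SNF(R) diag = [3, 9, 9] → torsion [3, 9, 9]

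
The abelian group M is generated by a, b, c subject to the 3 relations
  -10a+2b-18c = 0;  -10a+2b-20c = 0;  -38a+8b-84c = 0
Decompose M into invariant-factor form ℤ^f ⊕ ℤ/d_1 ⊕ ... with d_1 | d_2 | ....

rank_ℚ(R)=3; free=3−3=0
SNF(R) diag = [2, 2, 2] → torsion [2, 2, 2]

Answer: M ≅ ℤ/2 ⊕ ℤ/2 ⊕ ℤ/2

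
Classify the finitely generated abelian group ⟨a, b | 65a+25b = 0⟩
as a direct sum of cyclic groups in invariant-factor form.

rank_ℚ(R)=1; free=2−1=1
SNF(R) diag = [5] → torsion [5]

Answer: M ≅ ℤ^1 ⊕ ℤ/5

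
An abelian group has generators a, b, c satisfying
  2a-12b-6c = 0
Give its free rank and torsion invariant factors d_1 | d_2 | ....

Answer: M ≅ ℤ^2 ⊕ ℤ/2

Derivation:
rank_ℚ(R)=1; free=3−1=2
SNF(R) diag = [2] → torsion [2]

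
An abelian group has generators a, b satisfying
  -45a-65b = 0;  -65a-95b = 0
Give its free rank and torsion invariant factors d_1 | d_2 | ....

rank_ℚ(R)=2; free=2−2=0
SNF(R) diag = [5, 10] → torsion [5, 10]

Answer: M ≅ ℤ/5 ⊕ ℤ/10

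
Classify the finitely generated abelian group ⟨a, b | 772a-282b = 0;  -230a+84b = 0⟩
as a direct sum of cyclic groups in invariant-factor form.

Answer: M ≅ ℤ/2 ⊕ ℤ/6

Derivation:
rank_ℚ(R)=2; free=2−2=0
SNF(R) diag = [2, 6] → torsion [2, 6]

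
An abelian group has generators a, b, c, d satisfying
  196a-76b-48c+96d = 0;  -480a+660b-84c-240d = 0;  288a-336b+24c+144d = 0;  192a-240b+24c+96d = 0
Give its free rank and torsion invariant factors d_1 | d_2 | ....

rank_ℚ(R)=4; free=4−4=0
SNF(R) diag = [4, 12, 24, 48] → torsion [4, 12, 24, 48]

Answer: M ≅ ℤ/4 ⊕ ℤ/12 ⊕ ℤ/24 ⊕ ℤ/48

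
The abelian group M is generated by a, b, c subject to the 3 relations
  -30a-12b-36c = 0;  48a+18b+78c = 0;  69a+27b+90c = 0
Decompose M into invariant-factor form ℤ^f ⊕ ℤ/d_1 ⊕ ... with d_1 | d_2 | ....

rank_ℚ(R)=3; free=3−3=0
SNF(R) diag = [3, 6, 6] → torsion [3, 6, 6]

Answer: M ≅ ℤ/3 ⊕ ℤ/6 ⊕ ℤ/6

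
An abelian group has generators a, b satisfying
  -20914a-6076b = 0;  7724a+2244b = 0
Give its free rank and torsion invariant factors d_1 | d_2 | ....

rank_ℚ(R)=2; free=2−2=0
SNF(R) diag = [2, 4] → torsion [2, 4]

Answer: M ≅ ℤ/2 ⊕ ℤ/4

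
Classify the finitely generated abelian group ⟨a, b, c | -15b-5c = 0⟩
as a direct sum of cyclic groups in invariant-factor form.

rank_ℚ(R)=1; free=3−1=2
SNF(R) diag = [5] → torsion [5]

Answer: M ≅ ℤ^2 ⊕ ℤ/5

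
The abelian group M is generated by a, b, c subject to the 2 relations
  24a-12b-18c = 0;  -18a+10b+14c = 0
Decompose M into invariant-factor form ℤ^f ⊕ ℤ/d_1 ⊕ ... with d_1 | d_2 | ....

Answer: M ≅ ℤ^1 ⊕ ℤ/2 ⊕ ℤ/6

Derivation:
rank_ℚ(R)=2; free=3−2=1
SNF(R) diag = [2, 6] → torsion [2, 6]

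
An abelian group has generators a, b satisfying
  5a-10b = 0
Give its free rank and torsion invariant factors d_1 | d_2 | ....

Answer: M ≅ ℤ^1 ⊕ ℤ/5

Derivation:
rank_ℚ(R)=1; free=2−1=1
SNF(R) diag = [5] → torsion [5]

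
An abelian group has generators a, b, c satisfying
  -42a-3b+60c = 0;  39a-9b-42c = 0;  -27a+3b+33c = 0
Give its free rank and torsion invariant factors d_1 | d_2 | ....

Answer: M ≅ ℤ/3 ⊕ ℤ/3 ⊕ ℤ/9

Derivation:
rank_ℚ(R)=3; free=3−3=0
SNF(R) diag = [3, 3, 9] → torsion [3, 3, 9]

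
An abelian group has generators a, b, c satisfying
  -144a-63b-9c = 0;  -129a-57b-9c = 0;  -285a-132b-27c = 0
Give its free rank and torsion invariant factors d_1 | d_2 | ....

rank_ℚ(R)=3; free=3−3=0
SNF(R) diag = [3, 9, 9] → torsion [3, 9, 9]

Answer: M ≅ ℤ/3 ⊕ ℤ/9 ⊕ ℤ/9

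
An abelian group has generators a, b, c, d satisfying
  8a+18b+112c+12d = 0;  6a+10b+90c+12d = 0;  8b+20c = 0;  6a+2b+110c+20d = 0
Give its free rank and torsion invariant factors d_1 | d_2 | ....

rank_ℚ(R)=4; free=4−4=0
SNF(R) diag = [2, 2, 4, 8] → torsion [2, 2, 4, 8]

Answer: M ≅ ℤ/2 ⊕ ℤ/2 ⊕ ℤ/4 ⊕ ℤ/8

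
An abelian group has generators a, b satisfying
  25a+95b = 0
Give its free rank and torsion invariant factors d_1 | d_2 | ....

rank_ℚ(R)=1; free=2−1=1
SNF(R) diag = [5] → torsion [5]

Answer: M ≅ ℤ^1 ⊕ ℤ/5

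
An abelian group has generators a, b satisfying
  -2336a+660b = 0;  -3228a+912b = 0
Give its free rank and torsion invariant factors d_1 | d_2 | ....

Answer: M ≅ ℤ/4 ⊕ ℤ/12

Derivation:
rank_ℚ(R)=2; free=2−2=0
SNF(R) diag = [4, 12] → torsion [4, 12]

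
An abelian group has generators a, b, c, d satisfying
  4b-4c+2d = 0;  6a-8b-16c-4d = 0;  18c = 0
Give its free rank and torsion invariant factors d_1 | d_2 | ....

Answer: M ≅ ℤ^1 ⊕ ℤ/2 ⊕ ℤ/6 ⊕ ℤ/18

Derivation:
rank_ℚ(R)=3; free=4−3=1
SNF(R) diag = [2, 6, 18] → torsion [2, 6, 18]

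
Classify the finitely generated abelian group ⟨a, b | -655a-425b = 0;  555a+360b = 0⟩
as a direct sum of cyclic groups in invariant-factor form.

rank_ℚ(R)=2; free=2−2=0
SNF(R) diag = [5, 15] → torsion [5, 15]

Answer: M ≅ ℤ/5 ⊕ ℤ/15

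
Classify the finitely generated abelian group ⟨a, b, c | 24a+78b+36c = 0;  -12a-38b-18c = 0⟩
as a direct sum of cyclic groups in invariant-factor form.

Answer: M ≅ ℤ^1 ⊕ ℤ/2 ⊕ ℤ/6

Derivation:
rank_ℚ(R)=2; free=3−2=1
SNF(R) diag = [2, 6] → torsion [2, 6]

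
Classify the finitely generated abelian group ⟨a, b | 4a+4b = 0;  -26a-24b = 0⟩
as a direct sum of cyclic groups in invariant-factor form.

rank_ℚ(R)=2; free=2−2=0
SNF(R) diag = [2, 4] → torsion [2, 4]

Answer: M ≅ ℤ/2 ⊕ ℤ/4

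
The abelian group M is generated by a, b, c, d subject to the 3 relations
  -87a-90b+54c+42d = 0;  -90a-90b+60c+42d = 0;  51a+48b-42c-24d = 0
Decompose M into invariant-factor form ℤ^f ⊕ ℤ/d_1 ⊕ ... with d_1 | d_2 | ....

rank_ℚ(R)=3; free=4−3=1
SNF(R) diag = [3, 6, 12] → torsion [3, 6, 12]

Answer: M ≅ ℤ^1 ⊕ ℤ/3 ⊕ ℤ/6 ⊕ ℤ/12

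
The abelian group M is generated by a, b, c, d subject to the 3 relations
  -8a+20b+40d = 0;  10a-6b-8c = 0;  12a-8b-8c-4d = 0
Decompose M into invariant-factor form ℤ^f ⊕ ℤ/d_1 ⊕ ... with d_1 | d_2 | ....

rank_ℚ(R)=3; free=4−3=1
SNF(R) diag = [2, 4, 12] → torsion [2, 4, 12]

Answer: M ≅ ℤ^1 ⊕ ℤ/2 ⊕ ℤ/4 ⊕ ℤ/12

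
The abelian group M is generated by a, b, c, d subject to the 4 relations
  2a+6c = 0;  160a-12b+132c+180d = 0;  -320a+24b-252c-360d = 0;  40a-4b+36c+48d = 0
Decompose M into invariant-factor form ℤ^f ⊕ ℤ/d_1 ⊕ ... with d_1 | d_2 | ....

Answer: M ≅ ℤ/2 ⊕ ℤ/4 ⊕ ℤ/12 ⊕ ℤ/36

Derivation:
rank_ℚ(R)=4; free=4−4=0
SNF(R) diag = [2, 4, 12, 36] → torsion [2, 4, 12, 36]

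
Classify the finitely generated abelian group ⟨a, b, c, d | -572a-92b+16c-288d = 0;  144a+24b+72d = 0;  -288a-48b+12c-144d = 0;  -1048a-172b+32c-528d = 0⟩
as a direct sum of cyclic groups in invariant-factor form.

rank_ℚ(R)=4; free=4−4=0
SNF(R) diag = [4, 12, 12, 24] → torsion [4, 12, 12, 24]

Answer: M ≅ ℤ/4 ⊕ ℤ/12 ⊕ ℤ/12 ⊕ ℤ/24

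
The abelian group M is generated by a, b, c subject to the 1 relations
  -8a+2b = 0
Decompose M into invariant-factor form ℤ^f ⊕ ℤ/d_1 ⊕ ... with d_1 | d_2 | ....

rank_ℚ(R)=1; free=3−1=2
SNF(R) diag = [2] → torsion [2]

Answer: M ≅ ℤ^2 ⊕ ℤ/2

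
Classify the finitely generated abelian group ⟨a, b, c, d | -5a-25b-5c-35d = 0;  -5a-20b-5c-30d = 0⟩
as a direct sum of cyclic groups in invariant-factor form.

rank_ℚ(R)=2; free=4−2=2
SNF(R) diag = [5, 5] → torsion [5, 5]

Answer: M ≅ ℤ^2 ⊕ ℤ/5 ⊕ ℤ/5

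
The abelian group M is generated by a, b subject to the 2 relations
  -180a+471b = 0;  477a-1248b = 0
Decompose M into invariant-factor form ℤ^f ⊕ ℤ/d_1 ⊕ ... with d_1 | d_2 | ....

Answer: M ≅ ℤ/3 ⊕ ℤ/9

Derivation:
rank_ℚ(R)=2; free=2−2=0
SNF(R) diag = [3, 9] → torsion [3, 9]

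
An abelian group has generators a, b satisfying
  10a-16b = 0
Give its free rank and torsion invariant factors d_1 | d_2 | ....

rank_ℚ(R)=1; free=2−1=1
SNF(R) diag = [2] → torsion [2]

Answer: M ≅ ℤ^1 ⊕ ℤ/2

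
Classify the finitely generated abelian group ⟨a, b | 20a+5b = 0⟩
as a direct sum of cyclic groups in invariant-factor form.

rank_ℚ(R)=1; free=2−1=1
SNF(R) diag = [5] → torsion [5]

Answer: M ≅ ℤ^1 ⊕ ℤ/5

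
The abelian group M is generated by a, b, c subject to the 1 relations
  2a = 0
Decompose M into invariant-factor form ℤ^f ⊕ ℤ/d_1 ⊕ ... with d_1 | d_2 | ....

rank_ℚ(R)=1; free=3−1=2
SNF(R) diag = [2] → torsion [2]

Answer: M ≅ ℤ^2 ⊕ ℤ/2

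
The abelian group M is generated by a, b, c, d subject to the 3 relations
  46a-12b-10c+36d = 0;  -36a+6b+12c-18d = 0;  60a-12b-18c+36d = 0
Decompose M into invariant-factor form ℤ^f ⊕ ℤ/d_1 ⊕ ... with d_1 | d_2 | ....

rank_ℚ(R)=3; free=4−3=1
SNF(R) diag = [2, 6, 6] → torsion [2, 6, 6]

Answer: M ≅ ℤ^1 ⊕ ℤ/2 ⊕ ℤ/6 ⊕ ℤ/6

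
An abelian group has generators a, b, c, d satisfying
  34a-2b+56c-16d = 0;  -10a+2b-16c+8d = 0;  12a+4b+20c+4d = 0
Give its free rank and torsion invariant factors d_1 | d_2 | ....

Answer: M ≅ ℤ^1 ⊕ ℤ/2 ⊕ ℤ/4 ⊕ ℤ/8

Derivation:
rank_ℚ(R)=3; free=4−3=1
SNF(R) diag = [2, 4, 8] → torsion [2, 4, 8]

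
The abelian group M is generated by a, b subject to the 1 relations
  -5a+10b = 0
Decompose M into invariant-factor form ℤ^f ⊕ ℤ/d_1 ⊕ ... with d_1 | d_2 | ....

Answer: M ≅ ℤ^1 ⊕ ℤ/5

Derivation:
rank_ℚ(R)=1; free=2−1=1
SNF(R) diag = [5] → torsion [5]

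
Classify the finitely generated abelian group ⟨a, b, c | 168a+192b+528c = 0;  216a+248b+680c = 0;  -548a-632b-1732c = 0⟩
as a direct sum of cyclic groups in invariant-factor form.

Answer: M ≅ ℤ/4 ⊕ ℤ/8 ⊕ ℤ/24

Derivation:
rank_ℚ(R)=3; free=3−3=0
SNF(R) diag = [4, 8, 24] → torsion [4, 8, 24]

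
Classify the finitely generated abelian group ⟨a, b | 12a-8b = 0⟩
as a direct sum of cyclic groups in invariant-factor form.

rank_ℚ(R)=1; free=2−1=1
SNF(R) diag = [4] → torsion [4]

Answer: M ≅ ℤ^1 ⊕ ℤ/4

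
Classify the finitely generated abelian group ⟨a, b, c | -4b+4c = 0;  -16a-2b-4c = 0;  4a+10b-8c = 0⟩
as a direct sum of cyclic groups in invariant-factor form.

rank_ℚ(R)=3; free=3−3=0
SNF(R) diag = [2, 4, 4] → torsion [2, 4, 4]

Answer: M ≅ ℤ/2 ⊕ ℤ/4 ⊕ ℤ/4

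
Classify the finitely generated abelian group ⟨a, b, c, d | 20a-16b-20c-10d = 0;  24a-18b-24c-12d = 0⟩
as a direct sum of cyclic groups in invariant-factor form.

rank_ℚ(R)=2; free=4−2=2
SNF(R) diag = [2, 6] → torsion [2, 6]

Answer: M ≅ ℤ^2 ⊕ ℤ/2 ⊕ ℤ/6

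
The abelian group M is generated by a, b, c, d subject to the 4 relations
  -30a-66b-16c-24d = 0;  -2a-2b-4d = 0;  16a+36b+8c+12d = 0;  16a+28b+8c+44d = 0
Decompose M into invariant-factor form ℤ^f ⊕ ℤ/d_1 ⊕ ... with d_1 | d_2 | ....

rank_ℚ(R)=4; free=4−4=0
SNF(R) diag = [2, 4, 8, 24] → torsion [2, 4, 8, 24]

Answer: M ≅ ℤ/2 ⊕ ℤ/4 ⊕ ℤ/8 ⊕ ℤ/24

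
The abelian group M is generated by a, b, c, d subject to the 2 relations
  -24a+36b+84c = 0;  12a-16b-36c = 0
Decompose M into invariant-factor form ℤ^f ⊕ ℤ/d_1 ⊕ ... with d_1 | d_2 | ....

Answer: M ≅ ℤ^2 ⊕ ℤ/4 ⊕ ℤ/12

Derivation:
rank_ℚ(R)=2; free=4−2=2
SNF(R) diag = [4, 12] → torsion [4, 12]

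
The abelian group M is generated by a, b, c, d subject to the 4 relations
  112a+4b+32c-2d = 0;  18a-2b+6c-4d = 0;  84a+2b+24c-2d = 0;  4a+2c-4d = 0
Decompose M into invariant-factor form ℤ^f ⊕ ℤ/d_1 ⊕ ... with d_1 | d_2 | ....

rank_ℚ(R)=4; free=4−4=0
SNF(R) diag = [2, 2, 6, 6] → torsion [2, 2, 6, 6]

Answer: M ≅ ℤ/2 ⊕ ℤ/2 ⊕ ℤ/6 ⊕ ℤ/6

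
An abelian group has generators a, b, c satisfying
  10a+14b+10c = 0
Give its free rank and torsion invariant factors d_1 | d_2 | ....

Answer: M ≅ ℤ^2 ⊕ ℤ/2

Derivation:
rank_ℚ(R)=1; free=3−1=2
SNF(R) diag = [2] → torsion [2]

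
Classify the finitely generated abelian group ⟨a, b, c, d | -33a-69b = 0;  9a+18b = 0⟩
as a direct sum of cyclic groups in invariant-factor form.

Answer: M ≅ ℤ^2 ⊕ ℤ/3 ⊕ ℤ/9

Derivation:
rank_ℚ(R)=2; free=4−2=2
SNF(R) diag = [3, 9] → torsion [3, 9]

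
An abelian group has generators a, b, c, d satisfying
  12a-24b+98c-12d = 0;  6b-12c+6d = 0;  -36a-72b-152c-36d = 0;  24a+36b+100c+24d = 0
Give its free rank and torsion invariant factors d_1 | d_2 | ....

rank_ℚ(R)=4; free=4−4=0
SNF(R) diag = [2, 6, 12, 36] → torsion [2, 6, 12, 36]

Answer: M ≅ ℤ/2 ⊕ ℤ/6 ⊕ ℤ/12 ⊕ ℤ/36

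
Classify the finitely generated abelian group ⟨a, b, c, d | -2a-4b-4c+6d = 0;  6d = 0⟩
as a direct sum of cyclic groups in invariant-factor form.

Answer: M ≅ ℤ^2 ⊕ ℤ/2 ⊕ ℤ/6

Derivation:
rank_ℚ(R)=2; free=4−2=2
SNF(R) diag = [2, 6] → torsion [2, 6]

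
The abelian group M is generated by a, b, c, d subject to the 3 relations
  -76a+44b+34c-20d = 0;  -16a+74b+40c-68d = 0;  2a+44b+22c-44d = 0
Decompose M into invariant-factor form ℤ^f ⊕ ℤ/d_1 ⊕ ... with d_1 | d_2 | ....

Answer: M ≅ ℤ^1 ⊕ ℤ/2 ⊕ ℤ/6 ⊕ ℤ/6

Derivation:
rank_ℚ(R)=3; free=4−3=1
SNF(R) diag = [2, 6, 6] → torsion [2, 6, 6]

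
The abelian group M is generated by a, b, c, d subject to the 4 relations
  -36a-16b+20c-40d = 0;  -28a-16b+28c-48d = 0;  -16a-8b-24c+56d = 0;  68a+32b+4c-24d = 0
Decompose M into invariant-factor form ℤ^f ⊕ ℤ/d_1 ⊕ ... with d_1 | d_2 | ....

rank_ℚ(R)=4; free=4−4=0
SNF(R) diag = [4, 8, 24, 24] → torsion [4, 8, 24, 24]

Answer: M ≅ ℤ/4 ⊕ ℤ/8 ⊕ ℤ/24 ⊕ ℤ/24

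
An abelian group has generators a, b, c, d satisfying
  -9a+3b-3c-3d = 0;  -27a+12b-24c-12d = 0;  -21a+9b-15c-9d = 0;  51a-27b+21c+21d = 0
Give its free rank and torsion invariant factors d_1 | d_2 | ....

Answer: M ≅ ℤ/3 ⊕ ℤ/3 ⊕ ℤ/6 ⊕ ℤ/6

Derivation:
rank_ℚ(R)=4; free=4−4=0
SNF(R) diag = [3, 3, 6, 6] → torsion [3, 3, 6, 6]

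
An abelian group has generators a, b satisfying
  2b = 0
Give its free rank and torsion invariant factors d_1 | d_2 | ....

rank_ℚ(R)=1; free=2−1=1
SNF(R) diag = [2] → torsion [2]

Answer: M ≅ ℤ^1 ⊕ ℤ/2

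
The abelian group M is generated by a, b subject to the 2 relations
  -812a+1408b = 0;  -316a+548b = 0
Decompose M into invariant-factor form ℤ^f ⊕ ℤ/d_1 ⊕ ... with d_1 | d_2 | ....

rank_ℚ(R)=2; free=2−2=0
SNF(R) diag = [4, 12] → torsion [4, 12]

Answer: M ≅ ℤ/4 ⊕ ℤ/12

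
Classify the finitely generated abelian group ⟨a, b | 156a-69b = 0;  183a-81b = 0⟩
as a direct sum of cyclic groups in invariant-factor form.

rank_ℚ(R)=2; free=2−2=0
SNF(R) diag = [3, 3] → torsion [3, 3]

Answer: M ≅ ℤ/3 ⊕ ℤ/3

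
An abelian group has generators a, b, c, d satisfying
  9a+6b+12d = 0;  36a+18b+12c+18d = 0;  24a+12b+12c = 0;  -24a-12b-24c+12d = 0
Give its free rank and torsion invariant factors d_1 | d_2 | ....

Answer: M ≅ ℤ/3 ⊕ ℤ/6 ⊕ ℤ/12 ⊕ ℤ/24

Derivation:
rank_ℚ(R)=4; free=4−4=0
SNF(R) diag = [3, 6, 12, 24] → torsion [3, 6, 12, 24]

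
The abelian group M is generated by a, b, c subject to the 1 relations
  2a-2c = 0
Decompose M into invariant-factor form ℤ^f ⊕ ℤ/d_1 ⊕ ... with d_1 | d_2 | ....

Answer: M ≅ ℤ^2 ⊕ ℤ/2

Derivation:
rank_ℚ(R)=1; free=3−1=2
SNF(R) diag = [2] → torsion [2]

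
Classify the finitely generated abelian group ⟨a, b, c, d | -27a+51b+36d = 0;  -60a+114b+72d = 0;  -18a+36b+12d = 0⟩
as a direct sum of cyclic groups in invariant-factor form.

Answer: M ≅ ℤ^1 ⊕ ℤ/3 ⊕ ℤ/6 ⊕ ℤ/12

Derivation:
rank_ℚ(R)=3; free=4−3=1
SNF(R) diag = [3, 6, 12] → torsion [3, 6, 12]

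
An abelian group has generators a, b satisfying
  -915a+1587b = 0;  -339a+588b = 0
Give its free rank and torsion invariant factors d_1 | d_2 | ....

Answer: M ≅ ℤ/3 ⊕ ℤ/9

Derivation:
rank_ℚ(R)=2; free=2−2=0
SNF(R) diag = [3, 9] → torsion [3, 9]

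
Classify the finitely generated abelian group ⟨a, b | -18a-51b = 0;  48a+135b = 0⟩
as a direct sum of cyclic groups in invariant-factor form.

rank_ℚ(R)=2; free=2−2=0
SNF(R) diag = [3, 6] → torsion [3, 6]

Answer: M ≅ ℤ/3 ⊕ ℤ/6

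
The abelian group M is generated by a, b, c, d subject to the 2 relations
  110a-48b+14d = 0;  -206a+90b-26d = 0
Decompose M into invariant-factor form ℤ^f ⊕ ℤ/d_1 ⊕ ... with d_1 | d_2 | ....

rank_ℚ(R)=2; free=4−2=2
SNF(R) diag = [2, 6] → torsion [2, 6]

Answer: M ≅ ℤ^2 ⊕ ℤ/2 ⊕ ℤ/6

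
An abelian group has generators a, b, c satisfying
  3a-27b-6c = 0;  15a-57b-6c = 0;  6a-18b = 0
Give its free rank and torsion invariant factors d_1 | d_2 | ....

rank_ℚ(R)=3; free=3−3=0
SNF(R) diag = [3, 6, 12] → torsion [3, 6, 12]

Answer: M ≅ ℤ/3 ⊕ ℤ/6 ⊕ ℤ/12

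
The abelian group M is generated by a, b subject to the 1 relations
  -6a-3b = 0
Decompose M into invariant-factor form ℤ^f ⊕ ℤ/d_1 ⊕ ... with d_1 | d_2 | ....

Answer: M ≅ ℤ^1 ⊕ ℤ/3

Derivation:
rank_ℚ(R)=1; free=2−1=1
SNF(R) diag = [3] → torsion [3]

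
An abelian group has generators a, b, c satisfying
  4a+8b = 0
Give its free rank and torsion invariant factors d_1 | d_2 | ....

rank_ℚ(R)=1; free=3−1=2
SNF(R) diag = [4] → torsion [4]

Answer: M ≅ ℤ^2 ⊕ ℤ/4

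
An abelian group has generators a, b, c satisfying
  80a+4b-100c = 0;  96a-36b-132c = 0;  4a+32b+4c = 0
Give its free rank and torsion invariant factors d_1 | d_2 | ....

rank_ℚ(R)=3; free=3−3=0
SNF(R) diag = [4, 12, 24] → torsion [4, 12, 24]

Answer: M ≅ ℤ/4 ⊕ ℤ/12 ⊕ ℤ/24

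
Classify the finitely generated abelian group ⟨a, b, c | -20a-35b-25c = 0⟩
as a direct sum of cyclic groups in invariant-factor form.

Answer: M ≅ ℤ^2 ⊕ ℤ/5

Derivation:
rank_ℚ(R)=1; free=3−1=2
SNF(R) diag = [5] → torsion [5]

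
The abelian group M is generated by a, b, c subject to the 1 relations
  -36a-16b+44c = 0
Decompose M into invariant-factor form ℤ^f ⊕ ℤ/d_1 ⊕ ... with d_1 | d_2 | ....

Answer: M ≅ ℤ^2 ⊕ ℤ/4

Derivation:
rank_ℚ(R)=1; free=3−1=2
SNF(R) diag = [4] → torsion [4]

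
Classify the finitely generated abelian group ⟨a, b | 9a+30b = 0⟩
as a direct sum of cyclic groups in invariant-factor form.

Answer: M ≅ ℤ^1 ⊕ ℤ/3

Derivation:
rank_ℚ(R)=1; free=2−1=1
SNF(R) diag = [3] → torsion [3]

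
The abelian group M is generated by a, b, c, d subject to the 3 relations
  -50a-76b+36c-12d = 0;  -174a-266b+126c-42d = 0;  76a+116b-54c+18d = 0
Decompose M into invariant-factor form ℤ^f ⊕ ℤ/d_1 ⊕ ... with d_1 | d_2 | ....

rank_ℚ(R)=3; free=4−3=1
SNF(R) diag = [2, 2, 6] → torsion [2, 2, 6]

Answer: M ≅ ℤ^1 ⊕ ℤ/2 ⊕ ℤ/2 ⊕ ℤ/6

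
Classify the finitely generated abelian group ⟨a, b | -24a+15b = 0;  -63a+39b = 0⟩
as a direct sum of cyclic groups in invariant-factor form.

rank_ℚ(R)=2; free=2−2=0
SNF(R) diag = [3, 3] → torsion [3, 3]

Answer: M ≅ ℤ/3 ⊕ ℤ/3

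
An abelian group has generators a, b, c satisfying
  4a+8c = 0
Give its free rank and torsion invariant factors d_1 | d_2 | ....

Answer: M ≅ ℤ^2 ⊕ ℤ/4

Derivation:
rank_ℚ(R)=1; free=3−1=2
SNF(R) diag = [4] → torsion [4]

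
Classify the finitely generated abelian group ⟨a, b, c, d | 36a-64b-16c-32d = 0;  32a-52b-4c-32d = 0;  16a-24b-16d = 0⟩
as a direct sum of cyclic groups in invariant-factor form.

rank_ℚ(R)=3; free=4−3=1
SNF(R) diag = [4, 4, 8] → torsion [4, 4, 8]

Answer: M ≅ ℤ^1 ⊕ ℤ/4 ⊕ ℤ/4 ⊕ ℤ/8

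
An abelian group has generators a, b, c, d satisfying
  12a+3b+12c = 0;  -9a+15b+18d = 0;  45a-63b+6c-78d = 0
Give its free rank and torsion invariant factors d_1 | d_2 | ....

rank_ℚ(R)=3; free=4−3=1
SNF(R) diag = [3, 3, 6] → torsion [3, 3, 6]

Answer: M ≅ ℤ^1 ⊕ ℤ/3 ⊕ ℤ/3 ⊕ ℤ/6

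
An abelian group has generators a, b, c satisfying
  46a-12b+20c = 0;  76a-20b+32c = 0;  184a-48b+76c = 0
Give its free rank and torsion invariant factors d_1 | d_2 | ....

Answer: M ≅ ℤ/2 ⊕ ℤ/4 ⊕ ℤ/4

Derivation:
rank_ℚ(R)=3; free=3−3=0
SNF(R) diag = [2, 4, 4] → torsion [2, 4, 4]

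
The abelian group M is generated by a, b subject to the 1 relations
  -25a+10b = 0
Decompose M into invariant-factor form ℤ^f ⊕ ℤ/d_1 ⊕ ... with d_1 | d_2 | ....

rank_ℚ(R)=1; free=2−1=1
SNF(R) diag = [5] → torsion [5]

Answer: M ≅ ℤ^1 ⊕ ℤ/5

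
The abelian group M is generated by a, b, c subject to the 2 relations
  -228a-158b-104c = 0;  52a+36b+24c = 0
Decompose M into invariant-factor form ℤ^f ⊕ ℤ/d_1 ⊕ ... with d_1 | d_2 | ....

Answer: M ≅ ℤ^1 ⊕ ℤ/2 ⊕ ℤ/4

Derivation:
rank_ℚ(R)=2; free=3−2=1
SNF(R) diag = [2, 4] → torsion [2, 4]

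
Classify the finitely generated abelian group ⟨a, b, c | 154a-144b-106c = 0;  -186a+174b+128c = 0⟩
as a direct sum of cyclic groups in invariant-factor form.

Answer: M ≅ ℤ^1 ⊕ ℤ/2 ⊕ ℤ/2

Derivation:
rank_ℚ(R)=2; free=3−2=1
SNF(R) diag = [2, 2] → torsion [2, 2]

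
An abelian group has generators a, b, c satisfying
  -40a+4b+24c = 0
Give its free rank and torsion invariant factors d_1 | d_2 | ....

rank_ℚ(R)=1; free=3−1=2
SNF(R) diag = [4] → torsion [4]

Answer: M ≅ ℤ^2 ⊕ ℤ/4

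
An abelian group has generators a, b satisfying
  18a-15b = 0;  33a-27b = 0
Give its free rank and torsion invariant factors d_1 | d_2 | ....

rank_ℚ(R)=2; free=2−2=0
SNF(R) diag = [3, 3] → torsion [3, 3]

Answer: M ≅ ℤ/3 ⊕ ℤ/3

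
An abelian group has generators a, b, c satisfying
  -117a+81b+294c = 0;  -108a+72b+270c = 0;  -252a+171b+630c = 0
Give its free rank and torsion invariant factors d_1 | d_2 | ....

Answer: M ≅ ℤ/3 ⊕ ℤ/9 ⊕ ℤ/18

Derivation:
rank_ℚ(R)=3; free=3−3=0
SNF(R) diag = [3, 9, 18] → torsion [3, 9, 18]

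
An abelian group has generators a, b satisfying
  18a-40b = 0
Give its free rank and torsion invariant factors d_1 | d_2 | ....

rank_ℚ(R)=1; free=2−1=1
SNF(R) diag = [2] → torsion [2]

Answer: M ≅ ℤ^1 ⊕ ℤ/2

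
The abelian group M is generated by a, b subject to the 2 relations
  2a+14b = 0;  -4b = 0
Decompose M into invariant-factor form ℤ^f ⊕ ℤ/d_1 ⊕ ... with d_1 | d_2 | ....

rank_ℚ(R)=2; free=2−2=0
SNF(R) diag = [2, 4] → torsion [2, 4]

Answer: M ≅ ℤ/2 ⊕ ℤ/4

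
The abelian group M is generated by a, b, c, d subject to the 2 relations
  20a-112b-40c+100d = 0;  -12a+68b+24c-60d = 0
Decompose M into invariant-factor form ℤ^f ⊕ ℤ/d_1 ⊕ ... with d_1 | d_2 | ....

rank_ℚ(R)=2; free=4−2=2
SNF(R) diag = [4, 4] → torsion [4, 4]

Answer: M ≅ ℤ^2 ⊕ ℤ/4 ⊕ ℤ/4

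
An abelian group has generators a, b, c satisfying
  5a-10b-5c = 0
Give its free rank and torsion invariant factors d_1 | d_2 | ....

rank_ℚ(R)=1; free=3−1=2
SNF(R) diag = [5] → torsion [5]

Answer: M ≅ ℤ^2 ⊕ ℤ/5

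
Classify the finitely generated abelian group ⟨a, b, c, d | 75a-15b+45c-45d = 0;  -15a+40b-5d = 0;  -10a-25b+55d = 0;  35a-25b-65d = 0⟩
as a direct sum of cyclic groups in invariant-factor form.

Answer: M ≅ ℤ/5 ⊕ ℤ/5 ⊕ ℤ/15 ⊕ ℤ/45

Derivation:
rank_ℚ(R)=4; free=4−4=0
SNF(R) diag = [5, 5, 15, 45] → torsion [5, 5, 15, 45]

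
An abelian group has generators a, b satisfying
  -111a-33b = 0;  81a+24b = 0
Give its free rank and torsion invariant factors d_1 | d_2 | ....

Answer: M ≅ ℤ/3 ⊕ ℤ/3

Derivation:
rank_ℚ(R)=2; free=2−2=0
SNF(R) diag = [3, 3] → torsion [3, 3]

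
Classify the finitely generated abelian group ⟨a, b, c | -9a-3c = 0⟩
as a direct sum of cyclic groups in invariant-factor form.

Answer: M ≅ ℤ^2 ⊕ ℤ/3

Derivation:
rank_ℚ(R)=1; free=3−1=2
SNF(R) diag = [3] → torsion [3]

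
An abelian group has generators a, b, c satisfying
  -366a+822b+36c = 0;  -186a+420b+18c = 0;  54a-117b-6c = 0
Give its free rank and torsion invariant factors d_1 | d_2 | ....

rank_ℚ(R)=3; free=3−3=0
SNF(R) diag = [3, 6, 6] → torsion [3, 6, 6]

Answer: M ≅ ℤ/3 ⊕ ℤ/6 ⊕ ℤ/6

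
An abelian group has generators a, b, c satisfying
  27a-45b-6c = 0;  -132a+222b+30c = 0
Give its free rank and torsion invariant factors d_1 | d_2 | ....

rank_ℚ(R)=2; free=3−2=1
SNF(R) diag = [3, 6] → torsion [3, 6]

Answer: M ≅ ℤ^1 ⊕ ℤ/3 ⊕ ℤ/6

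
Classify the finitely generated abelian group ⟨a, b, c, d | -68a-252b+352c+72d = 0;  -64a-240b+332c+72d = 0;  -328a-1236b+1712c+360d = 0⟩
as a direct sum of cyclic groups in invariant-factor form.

rank_ℚ(R)=3; free=4−3=1
SNF(R) diag = [4, 12, 36] → torsion [4, 12, 36]

Answer: M ≅ ℤ^1 ⊕ ℤ/4 ⊕ ℤ/12 ⊕ ℤ/36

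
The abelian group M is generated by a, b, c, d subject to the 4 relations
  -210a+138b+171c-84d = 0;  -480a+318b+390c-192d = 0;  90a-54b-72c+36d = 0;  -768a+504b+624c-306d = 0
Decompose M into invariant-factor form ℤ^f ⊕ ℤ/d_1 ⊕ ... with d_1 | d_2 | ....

Answer: M ≅ ℤ/3 ⊕ ℤ/6 ⊕ ℤ/6 ⊕ ℤ/18

Derivation:
rank_ℚ(R)=4; free=4−4=0
SNF(R) diag = [3, 6, 6, 18] → torsion [3, 6, 6, 18]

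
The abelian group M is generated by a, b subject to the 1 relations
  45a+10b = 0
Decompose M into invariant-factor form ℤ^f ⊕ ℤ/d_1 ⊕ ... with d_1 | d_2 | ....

rank_ℚ(R)=1; free=2−1=1
SNF(R) diag = [5] → torsion [5]

Answer: M ≅ ℤ^1 ⊕ ℤ/5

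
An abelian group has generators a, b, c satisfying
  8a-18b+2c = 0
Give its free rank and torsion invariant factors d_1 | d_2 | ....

rank_ℚ(R)=1; free=3−1=2
SNF(R) diag = [2] → torsion [2]

Answer: M ≅ ℤ^2 ⊕ ℤ/2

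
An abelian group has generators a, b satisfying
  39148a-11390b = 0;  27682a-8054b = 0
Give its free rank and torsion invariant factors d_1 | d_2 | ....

rank_ℚ(R)=2; free=2−2=0
SNF(R) diag = [2, 6] → torsion [2, 6]

Answer: M ≅ ℤ/2 ⊕ ℤ/6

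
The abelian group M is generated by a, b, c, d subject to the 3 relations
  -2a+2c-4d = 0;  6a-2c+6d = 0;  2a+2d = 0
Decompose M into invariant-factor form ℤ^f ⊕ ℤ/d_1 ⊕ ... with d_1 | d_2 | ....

Answer: M ≅ ℤ^1 ⊕ ℤ/2 ⊕ ℤ/2 ⊕ ℤ/2

Derivation:
rank_ℚ(R)=3; free=4−3=1
SNF(R) diag = [2, 2, 2] → torsion [2, 2, 2]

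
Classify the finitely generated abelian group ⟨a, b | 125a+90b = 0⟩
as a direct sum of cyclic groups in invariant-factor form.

rank_ℚ(R)=1; free=2−1=1
SNF(R) diag = [5] → torsion [5]

Answer: M ≅ ℤ^1 ⊕ ℤ/5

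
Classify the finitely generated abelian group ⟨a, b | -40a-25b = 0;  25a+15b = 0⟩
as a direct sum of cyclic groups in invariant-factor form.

Answer: M ≅ ℤ/5 ⊕ ℤ/5

Derivation:
rank_ℚ(R)=2; free=2−2=0
SNF(R) diag = [5, 5] → torsion [5, 5]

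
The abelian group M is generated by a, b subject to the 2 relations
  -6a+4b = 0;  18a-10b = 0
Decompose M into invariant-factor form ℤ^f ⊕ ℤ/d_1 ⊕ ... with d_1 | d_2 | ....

Answer: M ≅ ℤ/2 ⊕ ℤ/6

Derivation:
rank_ℚ(R)=2; free=2−2=0
SNF(R) diag = [2, 6] → torsion [2, 6]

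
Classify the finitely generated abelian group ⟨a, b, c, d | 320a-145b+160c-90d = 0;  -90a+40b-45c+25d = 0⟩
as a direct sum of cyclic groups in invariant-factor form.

Answer: M ≅ ℤ^2 ⊕ ℤ/5 ⊕ ℤ/5

Derivation:
rank_ℚ(R)=2; free=4−2=2
SNF(R) diag = [5, 5] → torsion [5, 5]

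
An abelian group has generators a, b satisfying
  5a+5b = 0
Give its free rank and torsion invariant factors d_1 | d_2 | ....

Answer: M ≅ ℤ^1 ⊕ ℤ/5

Derivation:
rank_ℚ(R)=1; free=2−1=1
SNF(R) diag = [5] → torsion [5]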